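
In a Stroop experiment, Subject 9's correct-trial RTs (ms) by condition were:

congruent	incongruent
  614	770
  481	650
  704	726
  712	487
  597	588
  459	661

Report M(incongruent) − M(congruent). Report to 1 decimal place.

M(congruent) = 3567/6 = 594.500
M(incongruent) = 3882/6 = 647.000
Difference = 647.000 − 594.500 = 52.500 ms

52.5 ms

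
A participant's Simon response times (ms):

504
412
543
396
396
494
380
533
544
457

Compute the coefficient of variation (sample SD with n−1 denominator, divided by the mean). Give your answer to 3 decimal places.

n = 10, Σ = 4659, M = 465.9000
Σ(x−M)² = 38922.900; s = √(38922.900/9) = 65.7630
CV = 65.7630 / 465.9000 = 0.14115

0.141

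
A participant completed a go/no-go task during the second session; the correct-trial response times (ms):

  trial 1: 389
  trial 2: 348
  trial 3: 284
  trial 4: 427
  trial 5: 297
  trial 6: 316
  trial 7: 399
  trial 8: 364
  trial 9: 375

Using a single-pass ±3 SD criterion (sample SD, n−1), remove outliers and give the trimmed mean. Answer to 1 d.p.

n = 9, ΣRT = 3199, M = 355.444
Σ(x−M)² = 18730.22; s = √(18730.22/8) = 48.387
Cutoffs: 355.444 ± 3·48.387 → [210.3, 500.6]
No RTs fall outside the cutoffs; all 9 retained. Mean = 3199/9 = 355.444

355.4 ms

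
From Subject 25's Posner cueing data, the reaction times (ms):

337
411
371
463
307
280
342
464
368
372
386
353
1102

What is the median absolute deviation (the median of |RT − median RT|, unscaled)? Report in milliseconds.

34 ms

Sorted: 280, 307, 337, 342, 353, 368, 371, 372, 386, 411, 463, 464, 1102 → median = 371
|x − 371|: 34, 40, 0, 92, 64, 91, 29, 93, 3, 1, 15, 18, 731
Sorted deviations: 0, 1, 3, 15, 18, 29, 34, 40, 64, 91, 92, 93, 731 → MAD = 34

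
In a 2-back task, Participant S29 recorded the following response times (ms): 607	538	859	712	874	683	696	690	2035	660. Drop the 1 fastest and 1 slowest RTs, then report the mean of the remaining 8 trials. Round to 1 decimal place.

Sorted: 538, 607, 660, 683, 690, 696, 712, 859, 874, 2035
Drop lowest 1 (538) and highest 1 (2035)
Remaining (n=8): Σ = 5781, mean = 5781/8 = 722.625

722.6 ms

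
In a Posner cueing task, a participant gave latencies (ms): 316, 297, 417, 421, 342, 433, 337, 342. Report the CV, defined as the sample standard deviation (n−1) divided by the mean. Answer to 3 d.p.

0.145

n = 8, Σ = 2905, M = 363.1250
Σ(x−M)² = 19302.875; s = √(19302.875/7) = 52.5124
CV = 52.5124 / 363.1250 = 0.14461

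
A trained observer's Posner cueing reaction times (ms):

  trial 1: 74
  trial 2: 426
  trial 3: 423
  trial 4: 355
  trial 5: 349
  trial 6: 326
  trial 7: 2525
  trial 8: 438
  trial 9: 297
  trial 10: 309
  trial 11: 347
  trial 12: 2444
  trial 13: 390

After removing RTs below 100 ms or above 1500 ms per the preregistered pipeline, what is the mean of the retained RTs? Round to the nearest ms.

Excluded: 74, 2444, 2525
Retained (n=10): Σ = 3660
Mean = 3660/10 = 366.0000

366 ms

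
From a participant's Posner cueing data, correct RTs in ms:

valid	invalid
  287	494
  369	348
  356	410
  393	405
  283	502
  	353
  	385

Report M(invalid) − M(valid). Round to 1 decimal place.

M(valid) = 1688/5 = 337.600
M(invalid) = 2897/7 = 413.857
Difference = 413.857 − 337.600 = 76.257 ms

76.3 ms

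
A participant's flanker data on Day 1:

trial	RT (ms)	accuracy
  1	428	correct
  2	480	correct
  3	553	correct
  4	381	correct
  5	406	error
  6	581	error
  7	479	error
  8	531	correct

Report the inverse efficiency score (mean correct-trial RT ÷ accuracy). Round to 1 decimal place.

759.4 ms

Correct trials (n=5): 428, 480, 553, 381, 531
Mean correct RT = 2373/5 = 474.6000 ms
Proportion correct = 5/8
IES = 474.6000 / (5/8) = 759.360 ms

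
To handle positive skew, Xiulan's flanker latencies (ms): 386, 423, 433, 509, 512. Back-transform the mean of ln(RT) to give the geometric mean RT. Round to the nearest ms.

ln(RT): 5.9558, 6.0474, 6.0707, 6.2324, 6.2383
Mean ln(RT) = 30.5447/5 = 6.10894
Geometric mean = exp(6.10894) = 449.86 ms

450 ms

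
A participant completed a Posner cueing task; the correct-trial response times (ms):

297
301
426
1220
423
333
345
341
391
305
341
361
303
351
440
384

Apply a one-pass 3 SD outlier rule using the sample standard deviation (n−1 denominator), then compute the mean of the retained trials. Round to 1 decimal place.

356.1 ms

n = 16, ΣRT = 6562, M = 410.125
Σ(x−M)² = 731143.75; s = √(731143.75/15) = 220.778
Cutoffs: 410.125 ± 3·220.778 → [-252.2, 1072.5]
Outside: 1220 → excluded.
Retained (n=15): Σ = 5342, mean = 5342/15 = 356.133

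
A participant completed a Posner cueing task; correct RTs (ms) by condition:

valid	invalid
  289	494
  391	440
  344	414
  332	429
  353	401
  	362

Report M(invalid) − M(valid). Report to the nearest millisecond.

M(valid) = 1709/5 = 341.800
M(invalid) = 2540/6 = 423.333
Difference = 423.333 − 341.800 = 81.533 ms

82 ms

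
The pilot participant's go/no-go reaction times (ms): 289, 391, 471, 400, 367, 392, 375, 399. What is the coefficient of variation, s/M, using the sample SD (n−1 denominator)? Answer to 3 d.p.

0.130

n = 8, Σ = 3084, M = 385.5000
Σ(x−M)² = 17540.000; s = √(17540.000/7) = 50.0571
CV = 50.0571 / 385.5000 = 0.12985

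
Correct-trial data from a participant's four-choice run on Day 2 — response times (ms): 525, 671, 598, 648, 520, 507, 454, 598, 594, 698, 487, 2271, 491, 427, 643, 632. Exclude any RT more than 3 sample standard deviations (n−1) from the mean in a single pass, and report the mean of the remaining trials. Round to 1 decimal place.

566.2 ms

n = 16, ΣRT = 10764, M = 672.750
Σ(x−M)² = 2823995.00; s = √(2823995.00/15) = 433.897
Cutoffs: 672.750 ± 3·433.897 → [-628.9, 1974.4]
Outside: 2271 → excluded.
Retained (n=15): Σ = 8493, mean = 8493/15 = 566.200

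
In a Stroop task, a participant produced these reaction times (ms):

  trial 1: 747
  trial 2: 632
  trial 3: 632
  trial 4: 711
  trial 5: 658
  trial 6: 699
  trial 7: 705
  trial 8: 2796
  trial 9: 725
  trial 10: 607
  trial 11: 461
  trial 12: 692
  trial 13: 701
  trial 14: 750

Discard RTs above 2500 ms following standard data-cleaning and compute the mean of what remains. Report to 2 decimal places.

670.77 ms

Excluded: 2796
Retained (n=13): Σ = 8720
Mean = 8720/13 = 670.7692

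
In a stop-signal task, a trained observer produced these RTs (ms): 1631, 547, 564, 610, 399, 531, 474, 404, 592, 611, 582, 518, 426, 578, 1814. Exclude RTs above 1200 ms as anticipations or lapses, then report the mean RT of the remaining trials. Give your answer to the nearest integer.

526 ms

Excluded: 1631, 1814
Retained (n=13): Σ = 6836
Mean = 6836/13 = 525.8462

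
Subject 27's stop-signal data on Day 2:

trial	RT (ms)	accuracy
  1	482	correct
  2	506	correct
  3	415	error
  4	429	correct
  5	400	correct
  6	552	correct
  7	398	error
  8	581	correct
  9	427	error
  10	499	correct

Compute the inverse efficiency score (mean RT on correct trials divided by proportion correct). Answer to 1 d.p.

703.9 ms

Correct trials (n=7): 482, 506, 429, 400, 552, 581, 499
Mean correct RT = 3449/7 = 492.7143 ms
Proportion correct = 7/10
IES = 492.7143 / (7/10) = 703.878 ms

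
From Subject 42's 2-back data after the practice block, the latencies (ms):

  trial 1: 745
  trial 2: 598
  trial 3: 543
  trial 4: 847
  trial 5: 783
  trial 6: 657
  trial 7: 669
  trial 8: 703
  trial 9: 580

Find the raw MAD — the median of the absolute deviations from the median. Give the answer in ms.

76 ms

Sorted: 543, 580, 598, 657, 669, 703, 745, 783, 847 → median = 669
|x − 669|: 76, 71, 126, 178, 114, 12, 0, 34, 89
Sorted deviations: 0, 12, 34, 71, 76, 89, 114, 126, 178 → MAD = 76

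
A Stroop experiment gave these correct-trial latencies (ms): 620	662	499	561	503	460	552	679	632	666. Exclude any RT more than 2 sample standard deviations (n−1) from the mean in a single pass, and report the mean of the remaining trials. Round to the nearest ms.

n = 10, ΣRT = 5834, M = 583.400
Σ(x−M)² = 56144.40; s = √(56144.40/9) = 78.983
Cutoffs: 583.400 ± 2·78.983 → [425.4, 741.4]
No RTs fall outside the cutoffs; all 10 retained. Mean = 5834/10 = 583.400

583 ms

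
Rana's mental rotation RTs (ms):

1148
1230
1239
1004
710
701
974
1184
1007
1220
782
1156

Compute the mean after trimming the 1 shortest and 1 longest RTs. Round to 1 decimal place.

1041.5 ms

Sorted: 701, 710, 782, 974, 1004, 1007, 1148, 1156, 1184, 1220, 1230, 1239
Drop lowest 1 (701) and highest 1 (1239)
Remaining (n=10): Σ = 10415, mean = 10415/10 = 1041.500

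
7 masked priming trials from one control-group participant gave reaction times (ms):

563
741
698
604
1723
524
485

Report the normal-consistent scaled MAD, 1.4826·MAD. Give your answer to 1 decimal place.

Sorted: 485, 524, 563, 604, 698, 741, 1723 → median = 604
|x − 604| sorted: 0, 41, 80, 94, 119, 137, 1119 → MAD = 94
Robust SD ≈ 1.4826 × 94 = 139.364

139.4 ms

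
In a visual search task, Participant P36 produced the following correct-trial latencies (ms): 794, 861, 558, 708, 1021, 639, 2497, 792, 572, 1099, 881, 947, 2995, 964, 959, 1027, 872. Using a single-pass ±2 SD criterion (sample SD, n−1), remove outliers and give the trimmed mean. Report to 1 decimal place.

n = 17, ΣRT = 18186, M = 1069.765
Σ(x−M)² = 6884749.06; s = √(6884749.06/16) = 655.970
Cutoffs: 1069.765 ± 2·655.970 → [-242.2, 2381.7]
Outside: 2497, 2995 → excluded.
Retained (n=15): Σ = 12694, mean = 12694/15 = 846.267

846.3 ms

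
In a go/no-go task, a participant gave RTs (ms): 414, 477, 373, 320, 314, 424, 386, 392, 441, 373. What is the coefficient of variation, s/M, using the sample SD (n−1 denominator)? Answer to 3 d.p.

0.130

n = 10, Σ = 3914, M = 391.4000
Σ(x−M)² = 23156.400; s = √(23156.400/9) = 50.7241
CV = 50.7241 / 391.4000 = 0.12960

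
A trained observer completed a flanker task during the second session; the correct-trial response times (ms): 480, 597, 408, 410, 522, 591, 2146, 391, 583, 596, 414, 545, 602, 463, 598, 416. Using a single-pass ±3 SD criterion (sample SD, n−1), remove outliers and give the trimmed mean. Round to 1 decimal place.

507.7 ms

n = 16, ΣRT = 9762, M = 610.125
Σ(x−M)² = 2616253.75; s = √(2616253.75/15) = 417.633
Cutoffs: 610.125 ± 3·417.633 → [-642.8, 1863.0]
Outside: 2146 → excluded.
Retained (n=15): Σ = 7616, mean = 7616/15 = 507.733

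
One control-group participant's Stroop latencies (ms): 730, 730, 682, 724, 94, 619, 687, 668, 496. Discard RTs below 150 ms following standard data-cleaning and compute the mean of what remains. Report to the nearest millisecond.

Excluded: 94
Retained (n=8): Σ = 5336
Mean = 5336/8 = 667.0000

667 ms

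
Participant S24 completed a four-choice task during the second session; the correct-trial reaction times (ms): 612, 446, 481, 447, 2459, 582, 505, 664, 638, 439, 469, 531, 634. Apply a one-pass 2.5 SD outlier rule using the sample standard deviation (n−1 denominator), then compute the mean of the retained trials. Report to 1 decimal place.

537.3 ms

n = 13, ΣRT = 8907, M = 685.154
Σ(x−M)² = 3486933.69; s = √(3486933.69/12) = 539.053
Cutoffs: 685.154 ± 2.5·539.053 → [-662.5, 2032.8]
Outside: 2459 → excluded.
Retained (n=12): Σ = 6448, mean = 6448/12 = 537.333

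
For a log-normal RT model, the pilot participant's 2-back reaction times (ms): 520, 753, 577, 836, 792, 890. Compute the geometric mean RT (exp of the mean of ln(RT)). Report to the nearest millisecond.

ln(RT): 6.2538, 6.6241, 6.3578, 6.7286, 6.6746, 6.7912
Mean ln(RT) = 39.4301/6 = 6.57169
Geometric mean = exp(6.57169) = 714.58 ms

715 ms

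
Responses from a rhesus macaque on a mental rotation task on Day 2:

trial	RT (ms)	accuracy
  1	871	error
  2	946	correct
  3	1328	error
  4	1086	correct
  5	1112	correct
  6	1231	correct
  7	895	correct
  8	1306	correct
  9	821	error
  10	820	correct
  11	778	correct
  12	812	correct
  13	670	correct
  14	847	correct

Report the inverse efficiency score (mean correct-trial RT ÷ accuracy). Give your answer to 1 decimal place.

1215.2 ms

Correct trials (n=11): 946, 1086, 1112, 1231, 895, 1306, 820, 778, 812, 670, 847
Mean correct RT = 10503/11 = 954.8182 ms
Proportion correct = 11/14
IES = 954.8182 / (11/14) = 1215.223 ms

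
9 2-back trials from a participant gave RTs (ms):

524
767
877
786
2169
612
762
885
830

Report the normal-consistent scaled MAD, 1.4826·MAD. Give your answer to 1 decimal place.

134.9 ms

Sorted: 524, 612, 762, 767, 786, 830, 877, 885, 2169 → median = 786
|x − 786| sorted: 0, 19, 24, 44, 91, 99, 174, 262, 1383 → MAD = 91
Robust SD ≈ 1.4826 × 91 = 134.917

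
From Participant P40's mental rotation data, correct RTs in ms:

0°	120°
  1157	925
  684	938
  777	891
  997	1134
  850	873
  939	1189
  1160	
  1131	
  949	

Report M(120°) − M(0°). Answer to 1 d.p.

31.2 ms

M(0°) = 8644/9 = 960.444
M(120°) = 5950/6 = 991.667
Difference = 991.667 − 960.444 = 31.222 ms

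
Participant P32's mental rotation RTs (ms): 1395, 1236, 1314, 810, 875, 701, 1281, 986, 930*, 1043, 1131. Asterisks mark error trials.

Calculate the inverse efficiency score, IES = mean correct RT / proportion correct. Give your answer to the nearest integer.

1185 ms

Correct trials (n=10): 1395, 1236, 1314, 810, 875, 701, 1281, 986, 1043, 1131
Mean correct RT = 10772/10 = 1077.2000 ms
Proportion correct = 10/11
IES = 1077.2000 / (10/11) = 1184.920 ms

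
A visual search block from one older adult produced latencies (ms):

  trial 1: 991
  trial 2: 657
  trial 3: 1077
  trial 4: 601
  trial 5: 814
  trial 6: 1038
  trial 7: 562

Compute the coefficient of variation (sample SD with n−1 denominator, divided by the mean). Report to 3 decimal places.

n = 7, Σ = 5740, M = 820.0000
Σ(x−M)² = 283944.000; s = √(283944.000/6) = 217.5408
CV = 217.5408 / 820.0000 = 0.26529

0.265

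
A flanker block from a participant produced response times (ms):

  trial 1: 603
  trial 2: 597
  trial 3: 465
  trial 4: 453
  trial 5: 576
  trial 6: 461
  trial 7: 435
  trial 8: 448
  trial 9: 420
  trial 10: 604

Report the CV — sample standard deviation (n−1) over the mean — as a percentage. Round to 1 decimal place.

15.4%

n = 10, Σ = 5062, M = 506.2000
Σ(x−M)² = 54509.600; s = √(54509.600/9) = 77.8243
CV = 77.8243 / 506.2000 = 0.15374 = 15.374%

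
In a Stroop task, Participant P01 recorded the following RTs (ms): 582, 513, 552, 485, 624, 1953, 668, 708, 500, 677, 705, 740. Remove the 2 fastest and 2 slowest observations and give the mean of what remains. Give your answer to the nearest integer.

629 ms

Sorted: 485, 500, 513, 552, 582, 624, 668, 677, 705, 708, 740, 1953
Drop lowest 2 (485, 500) and highest 2 (740, 1953)
Remaining (n=8): Σ = 5029, mean = 5029/8 = 628.625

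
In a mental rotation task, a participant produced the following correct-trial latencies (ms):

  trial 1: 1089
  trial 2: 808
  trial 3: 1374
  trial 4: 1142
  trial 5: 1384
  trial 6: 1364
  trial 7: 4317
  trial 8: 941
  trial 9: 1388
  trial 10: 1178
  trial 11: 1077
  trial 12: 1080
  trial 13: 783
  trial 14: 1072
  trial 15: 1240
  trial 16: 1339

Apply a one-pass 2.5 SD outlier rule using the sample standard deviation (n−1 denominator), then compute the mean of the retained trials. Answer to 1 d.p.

1150.6 ms

n = 16, ΣRT = 21576, M = 1348.500
Σ(x−M)² = 9966862.00; s = √(9966862.00/15) = 815.143
Cutoffs: 1348.500 ± 2.5·815.143 → [-689.4, 3386.4]
Outside: 4317 → excluded.
Retained (n=15): Σ = 17259, mean = 17259/15 = 1150.600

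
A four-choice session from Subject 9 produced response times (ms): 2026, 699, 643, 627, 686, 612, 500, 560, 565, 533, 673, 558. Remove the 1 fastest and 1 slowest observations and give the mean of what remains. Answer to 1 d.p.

615.6 ms

Sorted: 500, 533, 558, 560, 565, 612, 627, 643, 673, 686, 699, 2026
Drop lowest 1 (500) and highest 1 (2026)
Remaining (n=10): Σ = 6156, mean = 6156/10 = 615.600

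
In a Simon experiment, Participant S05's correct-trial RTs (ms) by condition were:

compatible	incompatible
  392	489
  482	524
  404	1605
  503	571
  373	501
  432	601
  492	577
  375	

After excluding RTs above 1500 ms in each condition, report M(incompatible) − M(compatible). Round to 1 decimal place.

incompatible: exclude 1605
M(compatible) = 3453/8 = 431.625
M(incompatible) = 3263/6 = 543.833
Difference = 543.833 − 431.625 = 112.208 ms

112.2 ms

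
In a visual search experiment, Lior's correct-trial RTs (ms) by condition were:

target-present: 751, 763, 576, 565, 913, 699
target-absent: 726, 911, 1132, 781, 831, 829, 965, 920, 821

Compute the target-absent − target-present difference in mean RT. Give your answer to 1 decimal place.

168.4 ms

M(target-present) = 4267/6 = 711.167
M(target-absent) = 7916/9 = 879.556
Difference = 879.556 − 711.167 = 168.389 ms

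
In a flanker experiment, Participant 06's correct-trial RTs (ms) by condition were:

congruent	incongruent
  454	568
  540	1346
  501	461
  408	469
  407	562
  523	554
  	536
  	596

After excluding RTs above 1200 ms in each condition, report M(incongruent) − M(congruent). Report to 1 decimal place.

63.0 ms

incongruent: exclude 1346
M(congruent) = 2833/6 = 472.167
M(incongruent) = 3746/7 = 535.143
Difference = 535.143 − 472.167 = 62.976 ms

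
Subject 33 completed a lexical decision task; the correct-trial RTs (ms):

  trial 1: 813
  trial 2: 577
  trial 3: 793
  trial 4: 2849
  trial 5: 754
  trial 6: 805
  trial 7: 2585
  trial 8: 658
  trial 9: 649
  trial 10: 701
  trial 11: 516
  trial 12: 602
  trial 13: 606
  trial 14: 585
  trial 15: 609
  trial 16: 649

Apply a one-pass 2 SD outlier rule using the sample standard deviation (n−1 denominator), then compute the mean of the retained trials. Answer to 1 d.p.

665.5 ms

n = 16, ΣRT = 14751, M = 921.938
Σ(x−M)² = 7514582.94; s = √(7514582.94/15) = 707.794
Cutoffs: 921.938 ± 2·707.794 → [-493.7, 2337.5]
Outside: 2585, 2849 → excluded.
Retained (n=14): Σ = 9317, mean = 9317/14 = 665.500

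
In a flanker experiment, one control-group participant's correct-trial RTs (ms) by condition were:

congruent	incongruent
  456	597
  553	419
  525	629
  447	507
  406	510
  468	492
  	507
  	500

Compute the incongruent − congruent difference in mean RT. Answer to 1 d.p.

M(congruent) = 2855/6 = 475.833
M(incongruent) = 4161/8 = 520.125
Difference = 520.125 − 475.833 = 44.292 ms

44.3 ms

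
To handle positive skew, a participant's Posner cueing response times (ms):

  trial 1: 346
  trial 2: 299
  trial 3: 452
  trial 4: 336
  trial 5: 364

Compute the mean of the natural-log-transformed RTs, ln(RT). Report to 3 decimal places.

ln(RT): 5.8464, 5.7004, 6.1137, 5.8171, 5.8972
Σ ln(RT) = 29.3748
Mean = 29.3748/5 = 5.87497

5.875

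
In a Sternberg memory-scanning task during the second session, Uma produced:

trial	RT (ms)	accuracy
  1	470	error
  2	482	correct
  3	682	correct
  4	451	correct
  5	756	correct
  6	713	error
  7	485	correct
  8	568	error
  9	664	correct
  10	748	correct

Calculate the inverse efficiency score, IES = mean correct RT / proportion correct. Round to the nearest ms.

871 ms

Correct trials (n=7): 482, 682, 451, 756, 485, 664, 748
Mean correct RT = 4268/7 = 609.7143 ms
Proportion correct = 7/10
IES = 609.7143 / (7/10) = 871.020 ms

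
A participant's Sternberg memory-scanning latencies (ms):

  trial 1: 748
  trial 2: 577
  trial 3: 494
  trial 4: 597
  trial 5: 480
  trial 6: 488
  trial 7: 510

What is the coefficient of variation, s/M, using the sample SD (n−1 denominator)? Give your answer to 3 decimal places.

0.173

n = 7, Σ = 3894, M = 556.2857
Σ(x−M)² = 55345.429; s = √(55345.429/6) = 96.0429
CV = 96.0429 / 556.2857 = 0.17265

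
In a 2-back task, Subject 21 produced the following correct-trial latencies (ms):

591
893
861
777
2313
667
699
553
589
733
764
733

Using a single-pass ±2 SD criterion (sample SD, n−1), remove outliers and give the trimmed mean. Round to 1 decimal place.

n = 12, ΣRT = 10173, M = 847.750
Σ(x−M)² = 2462082.25; s = √(2462082.25/11) = 473.102
Cutoffs: 847.750 ± 2·473.102 → [-98.5, 1794.0]
Outside: 2313 → excluded.
Retained (n=11): Σ = 7860, mean = 7860/11 = 714.545

714.5 ms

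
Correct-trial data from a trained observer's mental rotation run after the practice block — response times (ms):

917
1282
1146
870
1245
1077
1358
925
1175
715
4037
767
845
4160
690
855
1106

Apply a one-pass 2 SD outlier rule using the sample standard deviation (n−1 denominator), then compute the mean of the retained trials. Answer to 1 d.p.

998.2 ms

n = 17, ΣRT = 23170, M = 1362.941
Σ(x−M)² = 17612518.94; s = √(17612518.94/16) = 1049.182
Cutoffs: 1362.941 ± 2·1049.182 → [-735.4, 3461.3]
Outside: 4037, 4160 → excluded.
Retained (n=15): Σ = 14973, mean = 14973/15 = 998.200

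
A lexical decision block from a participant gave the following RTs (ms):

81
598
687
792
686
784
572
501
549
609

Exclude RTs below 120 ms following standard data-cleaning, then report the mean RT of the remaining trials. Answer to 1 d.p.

642.0 ms

Excluded: 81
Retained (n=9): Σ = 5778
Mean = 5778/9 = 642.0000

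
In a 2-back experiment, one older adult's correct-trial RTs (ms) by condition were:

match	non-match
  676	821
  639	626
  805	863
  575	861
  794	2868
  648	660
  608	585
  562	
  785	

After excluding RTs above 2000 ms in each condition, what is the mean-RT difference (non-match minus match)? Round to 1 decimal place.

59.1 ms

non-match: exclude 2868
M(match) = 6092/9 = 676.889
M(non-match) = 4416/6 = 736.000
Difference = 736.000 − 676.889 = 59.111 ms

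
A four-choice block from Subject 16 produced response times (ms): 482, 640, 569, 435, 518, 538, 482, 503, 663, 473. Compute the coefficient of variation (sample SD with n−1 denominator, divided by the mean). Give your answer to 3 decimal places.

n = 10, Σ = 5303, M = 530.3000
Σ(x−M)² = 49128.100; s = √(49128.100/9) = 73.8829
CV = 73.8829 / 530.3000 = 0.13932

0.139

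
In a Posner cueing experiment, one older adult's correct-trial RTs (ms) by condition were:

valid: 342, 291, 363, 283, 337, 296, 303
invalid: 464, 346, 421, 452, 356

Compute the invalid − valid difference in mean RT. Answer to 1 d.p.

M(valid) = 2215/7 = 316.429
M(invalid) = 2039/5 = 407.800
Difference = 407.800 − 316.429 = 91.371 ms

91.4 ms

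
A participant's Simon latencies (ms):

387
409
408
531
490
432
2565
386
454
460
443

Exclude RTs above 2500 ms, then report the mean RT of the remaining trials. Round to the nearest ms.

Excluded: 2565
Retained (n=10): Σ = 4400
Mean = 4400/10 = 440.0000

440 ms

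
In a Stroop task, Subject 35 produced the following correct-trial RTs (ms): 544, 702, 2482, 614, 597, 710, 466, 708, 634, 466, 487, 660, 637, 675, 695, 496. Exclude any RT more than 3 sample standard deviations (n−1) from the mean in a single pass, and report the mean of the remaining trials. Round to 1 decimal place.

606.1 ms

n = 16, ΣRT = 11573, M = 723.312
Σ(x−M)² = 3416409.44; s = √(3416409.44/15) = 477.243
Cutoffs: 723.312 ± 3·477.243 → [-708.4, 2155.0]
Outside: 2482 → excluded.
Retained (n=15): Σ = 9091, mean = 9091/15 = 606.067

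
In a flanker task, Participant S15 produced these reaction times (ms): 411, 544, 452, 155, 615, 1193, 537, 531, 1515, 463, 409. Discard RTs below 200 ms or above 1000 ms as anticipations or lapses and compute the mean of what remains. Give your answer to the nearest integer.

495 ms

Excluded: 155, 1193, 1515
Retained (n=8): Σ = 3962
Mean = 3962/8 = 495.2500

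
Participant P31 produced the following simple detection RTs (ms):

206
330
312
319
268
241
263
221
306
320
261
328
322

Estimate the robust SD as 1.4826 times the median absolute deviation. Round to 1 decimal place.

Sorted: 206, 221, 241, 261, 263, 268, 306, 312, 319, 320, 322, 328, 330 → median = 306
|x − 306| sorted: 0, 6, 13, 14, 16, 22, 24, 38, 43, 45, 65, 85, 100 → MAD = 24
Robust SD ≈ 1.4826 × 24 = 35.582

35.6 ms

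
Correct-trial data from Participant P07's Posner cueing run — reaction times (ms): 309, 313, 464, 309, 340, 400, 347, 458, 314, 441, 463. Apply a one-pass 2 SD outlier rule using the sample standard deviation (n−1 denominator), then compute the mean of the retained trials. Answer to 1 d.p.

n = 11, ΣRT = 4158, M = 378.000
Σ(x−M)² = 45722.00; s = √(45722.00/10) = 67.618
Cutoffs: 378.000 ± 2·67.618 → [242.8, 513.2]
No RTs fall outside the cutoffs; all 11 retained. Mean = 4158/11 = 378.000

378.0 ms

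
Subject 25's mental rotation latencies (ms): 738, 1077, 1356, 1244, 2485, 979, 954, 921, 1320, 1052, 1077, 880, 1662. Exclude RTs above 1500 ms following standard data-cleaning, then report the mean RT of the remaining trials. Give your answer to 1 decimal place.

Excluded: 1662, 2485
Retained (n=11): Σ = 11598
Mean = 11598/11 = 1054.3636

1054.4 ms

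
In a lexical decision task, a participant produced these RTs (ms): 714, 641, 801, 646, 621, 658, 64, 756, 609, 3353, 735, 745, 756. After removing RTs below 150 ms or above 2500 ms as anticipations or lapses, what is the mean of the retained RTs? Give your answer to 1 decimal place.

Excluded: 64, 3353
Retained (n=11): Σ = 7682
Mean = 7682/11 = 698.3636

698.4 ms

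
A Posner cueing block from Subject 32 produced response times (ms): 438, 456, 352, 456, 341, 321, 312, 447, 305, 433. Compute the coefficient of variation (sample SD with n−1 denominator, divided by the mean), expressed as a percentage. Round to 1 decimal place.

16.8%

n = 10, Σ = 3861, M = 386.1000
Σ(x−M)² = 37876.900; s = √(37876.900/9) = 64.8733
CV = 64.8733 / 386.1000 = 0.16802 = 16.802%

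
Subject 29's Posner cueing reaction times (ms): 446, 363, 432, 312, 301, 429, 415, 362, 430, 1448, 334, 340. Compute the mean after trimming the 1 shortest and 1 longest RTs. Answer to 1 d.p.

386.3 ms

Sorted: 301, 312, 334, 340, 362, 363, 415, 429, 430, 432, 446, 1448
Drop lowest 1 (301) and highest 1 (1448)
Remaining (n=10): Σ = 3863, mean = 3863/10 = 386.300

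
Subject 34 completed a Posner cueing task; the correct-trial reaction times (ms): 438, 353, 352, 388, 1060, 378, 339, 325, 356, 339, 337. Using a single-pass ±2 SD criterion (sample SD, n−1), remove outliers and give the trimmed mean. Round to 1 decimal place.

360.5 ms

n = 11, ΣRT = 4665, M = 424.091
Σ(x−M)² = 454772.91; s = √(454772.91/10) = 213.254
Cutoffs: 424.091 ± 2·213.254 → [-2.4, 850.6]
Outside: 1060 → excluded.
Retained (n=10): Σ = 3605, mean = 3605/10 = 360.500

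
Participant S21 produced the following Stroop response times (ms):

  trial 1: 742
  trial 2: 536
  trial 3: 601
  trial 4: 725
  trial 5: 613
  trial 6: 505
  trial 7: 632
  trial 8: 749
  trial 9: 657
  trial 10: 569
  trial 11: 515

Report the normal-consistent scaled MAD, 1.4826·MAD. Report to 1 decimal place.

114.2 ms

Sorted: 505, 515, 536, 569, 601, 613, 632, 657, 725, 742, 749 → median = 613
|x − 613| sorted: 0, 12, 19, 44, 44, 77, 98, 108, 112, 129, 136 → MAD = 77
Robust SD ≈ 1.4826 × 77 = 114.160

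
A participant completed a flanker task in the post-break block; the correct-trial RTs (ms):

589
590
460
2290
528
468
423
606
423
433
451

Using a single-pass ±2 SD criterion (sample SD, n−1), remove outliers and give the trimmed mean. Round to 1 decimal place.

497.1 ms

n = 11, ΣRT = 7261, M = 660.091
Σ(x−M)² = 2971592.91; s = √(2971592.91/10) = 545.123
Cutoffs: 660.091 ± 2·545.123 → [-430.2, 1750.3]
Outside: 2290 → excluded.
Retained (n=10): Σ = 4971, mean = 4971/10 = 497.100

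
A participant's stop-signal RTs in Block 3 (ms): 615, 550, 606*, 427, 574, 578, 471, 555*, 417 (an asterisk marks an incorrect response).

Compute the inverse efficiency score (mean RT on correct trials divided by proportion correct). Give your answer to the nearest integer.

Correct trials (n=7): 615, 550, 427, 574, 578, 471, 417
Mean correct RT = 3632/7 = 518.8571 ms
Proportion correct = 7/9
IES = 518.8571 / (7/9) = 667.102 ms

667 ms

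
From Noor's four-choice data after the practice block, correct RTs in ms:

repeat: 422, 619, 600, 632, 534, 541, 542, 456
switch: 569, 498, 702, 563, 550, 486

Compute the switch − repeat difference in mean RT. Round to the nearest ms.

M(repeat) = 4346/8 = 543.250
M(switch) = 3368/6 = 561.333
Difference = 561.333 − 543.250 = 18.083 ms

18 ms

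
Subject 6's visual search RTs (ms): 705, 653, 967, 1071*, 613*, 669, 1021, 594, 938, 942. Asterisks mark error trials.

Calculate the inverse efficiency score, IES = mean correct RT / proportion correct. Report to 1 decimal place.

1013.9 ms

Correct trials (n=8): 705, 653, 967, 669, 1021, 594, 938, 942
Mean correct RT = 6489/8 = 811.1250 ms
Proportion correct = 8/10
IES = 811.1250 / (8/10) = 1013.906 ms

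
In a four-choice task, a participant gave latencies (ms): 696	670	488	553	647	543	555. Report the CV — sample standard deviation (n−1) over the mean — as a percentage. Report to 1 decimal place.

13.1%

n = 7, Σ = 4152, M = 593.1429
Σ(x−M)² = 36022.857; s = √(36022.857/6) = 77.4843
CV = 77.4843 / 593.1429 = 0.13063 = 13.063%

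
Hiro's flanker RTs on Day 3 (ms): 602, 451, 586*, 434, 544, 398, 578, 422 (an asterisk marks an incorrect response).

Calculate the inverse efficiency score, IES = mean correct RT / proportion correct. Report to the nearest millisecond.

Correct trials (n=7): 602, 451, 434, 544, 398, 578, 422
Mean correct RT = 3429/7 = 489.8571 ms
Proportion correct = 7/8
IES = 489.8571 / (7/8) = 559.837 ms

560 ms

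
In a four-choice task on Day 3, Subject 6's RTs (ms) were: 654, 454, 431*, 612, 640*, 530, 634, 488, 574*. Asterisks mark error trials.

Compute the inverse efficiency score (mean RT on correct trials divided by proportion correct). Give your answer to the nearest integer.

843 ms

Correct trials (n=6): 654, 454, 612, 530, 634, 488
Mean correct RT = 3372/6 = 562.0000 ms
Proportion correct = 6/9
IES = 562.0000 / (6/9) = 843.000 ms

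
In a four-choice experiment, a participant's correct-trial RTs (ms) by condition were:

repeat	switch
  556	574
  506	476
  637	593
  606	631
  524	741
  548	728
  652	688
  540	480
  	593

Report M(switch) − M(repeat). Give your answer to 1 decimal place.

40.4 ms

M(repeat) = 4569/8 = 571.125
M(switch) = 5504/9 = 611.556
Difference = 611.556 − 571.125 = 40.431 ms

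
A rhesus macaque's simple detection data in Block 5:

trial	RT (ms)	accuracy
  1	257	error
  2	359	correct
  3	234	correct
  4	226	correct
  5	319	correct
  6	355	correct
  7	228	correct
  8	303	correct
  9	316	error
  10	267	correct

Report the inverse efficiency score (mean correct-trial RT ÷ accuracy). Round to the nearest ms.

Correct trials (n=8): 359, 234, 226, 319, 355, 228, 303, 267
Mean correct RT = 2291/8 = 286.3750 ms
Proportion correct = 8/10
IES = 286.3750 / (8/10) = 357.969 ms

358 ms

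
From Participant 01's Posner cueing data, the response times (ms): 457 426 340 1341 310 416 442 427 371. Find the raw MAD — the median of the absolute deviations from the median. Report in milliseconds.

Sorted: 310, 340, 371, 416, 426, 427, 442, 457, 1341 → median = 426
|x − 426|: 31, 0, 86, 915, 116, 10, 16, 1, 55
Sorted deviations: 0, 1, 10, 16, 31, 55, 86, 116, 915 → MAD = 31

31 ms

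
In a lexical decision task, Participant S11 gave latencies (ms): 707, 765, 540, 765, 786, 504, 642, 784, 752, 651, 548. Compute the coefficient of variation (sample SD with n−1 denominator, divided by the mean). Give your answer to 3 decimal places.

0.157

n = 11, Σ = 7444, M = 676.7273
Σ(x−M)² = 112582.182; s = √(112582.182/10) = 106.1048
CV = 106.1048 / 676.7273 = 0.15679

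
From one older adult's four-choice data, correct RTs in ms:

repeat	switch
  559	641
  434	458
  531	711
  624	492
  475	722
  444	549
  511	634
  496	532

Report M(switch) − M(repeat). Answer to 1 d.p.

83.1 ms

M(repeat) = 4074/8 = 509.250
M(switch) = 4739/8 = 592.375
Difference = 592.375 − 509.250 = 83.125 ms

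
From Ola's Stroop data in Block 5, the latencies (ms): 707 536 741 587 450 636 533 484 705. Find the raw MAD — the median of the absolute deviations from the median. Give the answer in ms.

Sorted: 450, 484, 533, 536, 587, 636, 705, 707, 741 → median = 587
|x − 587|: 120, 51, 154, 0, 137, 49, 54, 103, 118
Sorted deviations: 0, 49, 51, 54, 103, 118, 120, 137, 154 → MAD = 103

103 ms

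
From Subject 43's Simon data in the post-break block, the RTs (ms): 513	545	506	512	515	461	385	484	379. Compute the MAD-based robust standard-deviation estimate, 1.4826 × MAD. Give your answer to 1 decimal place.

Sorted: 379, 385, 461, 484, 506, 512, 513, 515, 545 → median = 506
|x − 506| sorted: 0, 6, 7, 9, 22, 39, 45, 121, 127 → MAD = 22
Robust SD ≈ 1.4826 × 22 = 32.617

32.6 ms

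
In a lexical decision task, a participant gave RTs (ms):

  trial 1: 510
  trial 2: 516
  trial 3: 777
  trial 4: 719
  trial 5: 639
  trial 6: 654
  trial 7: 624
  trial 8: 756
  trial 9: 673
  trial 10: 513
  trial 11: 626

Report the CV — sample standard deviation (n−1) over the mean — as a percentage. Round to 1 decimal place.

n = 11, Σ = 7007, M = 637.0000
Σ(x−M)² = 88510.000; s = √(88510.000/10) = 94.0798
CV = 94.0798 / 637.0000 = 0.14769 = 14.769%

14.8%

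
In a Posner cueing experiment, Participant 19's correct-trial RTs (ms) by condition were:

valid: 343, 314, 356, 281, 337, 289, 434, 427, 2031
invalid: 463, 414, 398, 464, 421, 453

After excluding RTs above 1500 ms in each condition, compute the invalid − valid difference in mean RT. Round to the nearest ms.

88 ms

valid: exclude 2031
M(valid) = 2781/8 = 347.625
M(invalid) = 2613/6 = 435.500
Difference = 435.500 − 347.625 = 87.875 ms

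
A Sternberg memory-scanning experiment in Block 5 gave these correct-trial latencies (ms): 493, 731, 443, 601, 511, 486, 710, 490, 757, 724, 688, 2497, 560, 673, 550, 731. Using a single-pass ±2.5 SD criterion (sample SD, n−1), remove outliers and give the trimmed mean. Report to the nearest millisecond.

610 ms

n = 16, ΣRT = 11645, M = 727.812
Σ(x−M)² = 3509968.44; s = √(3509968.44/15) = 483.733
Cutoffs: 727.812 ± 2.5·483.733 → [-481.5, 1937.1]
Outside: 2497 → excluded.
Retained (n=15): Σ = 9148, mean = 9148/15 = 609.867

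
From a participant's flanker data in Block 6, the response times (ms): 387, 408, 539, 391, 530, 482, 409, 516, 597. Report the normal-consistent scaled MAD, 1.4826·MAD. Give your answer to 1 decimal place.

Sorted: 387, 391, 408, 409, 482, 516, 530, 539, 597 → median = 482
|x − 482| sorted: 0, 34, 48, 57, 73, 74, 91, 95, 115 → MAD = 73
Robust SD ≈ 1.4826 × 73 = 108.230

108.2 ms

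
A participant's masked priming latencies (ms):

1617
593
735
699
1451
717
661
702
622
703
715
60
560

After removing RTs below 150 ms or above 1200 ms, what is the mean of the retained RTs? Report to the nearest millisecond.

Excluded: 60, 1451, 1617
Retained (n=10): Σ = 6707
Mean = 6707/10 = 670.7000

671 ms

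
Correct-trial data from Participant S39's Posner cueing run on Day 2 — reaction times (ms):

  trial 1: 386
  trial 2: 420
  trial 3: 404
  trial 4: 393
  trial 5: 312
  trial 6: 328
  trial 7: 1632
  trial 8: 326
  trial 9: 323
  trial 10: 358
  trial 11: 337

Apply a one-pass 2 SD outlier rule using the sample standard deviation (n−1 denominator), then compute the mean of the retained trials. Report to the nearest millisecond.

359 ms

n = 11, ΣRT = 5219, M = 474.455
Σ(x−M)² = 1487572.73; s = √(1487572.73/10) = 385.691
Cutoffs: 474.455 ± 2·385.691 → [-296.9, 1245.8]
Outside: 1632 → excluded.
Retained (n=10): Σ = 3587, mean = 3587/10 = 358.700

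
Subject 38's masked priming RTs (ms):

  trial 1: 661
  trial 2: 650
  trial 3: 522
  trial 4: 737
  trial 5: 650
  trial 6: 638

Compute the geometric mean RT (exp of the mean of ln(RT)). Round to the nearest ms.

640 ms

ln(RT): 6.4938, 6.4770, 6.2577, 6.6026, 6.4770, 6.4583
Mean ln(RT) = 38.7663/6 = 6.46105
Geometric mean = exp(6.46105) = 639.73 ms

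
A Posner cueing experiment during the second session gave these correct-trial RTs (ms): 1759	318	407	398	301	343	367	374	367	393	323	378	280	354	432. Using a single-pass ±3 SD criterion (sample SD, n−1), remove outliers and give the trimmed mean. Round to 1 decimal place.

n = 15, ΣRT = 6794, M = 452.933
Σ(x−M)² = 1851534.93; s = √(1851534.93/14) = 363.665
Cutoffs: 452.933 ± 3·363.665 → [-638.1, 1543.9]
Outside: 1759 → excluded.
Retained (n=14): Σ = 5035, mean = 5035/14 = 359.643

359.6 ms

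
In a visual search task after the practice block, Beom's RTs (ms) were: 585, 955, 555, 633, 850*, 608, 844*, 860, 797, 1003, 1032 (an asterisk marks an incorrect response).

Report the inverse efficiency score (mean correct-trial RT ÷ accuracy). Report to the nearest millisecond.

954 ms

Correct trials (n=9): 585, 955, 555, 633, 608, 860, 797, 1003, 1032
Mean correct RT = 7028/9 = 780.8889 ms
Proportion correct = 9/11
IES = 780.8889 / (9/11) = 954.420 ms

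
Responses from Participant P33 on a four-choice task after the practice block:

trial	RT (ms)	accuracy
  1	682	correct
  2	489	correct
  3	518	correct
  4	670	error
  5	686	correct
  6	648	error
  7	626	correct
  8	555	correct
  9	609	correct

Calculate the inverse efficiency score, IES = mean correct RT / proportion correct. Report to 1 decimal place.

765.0 ms

Correct trials (n=7): 682, 489, 518, 686, 626, 555, 609
Mean correct RT = 4165/7 = 595.0000 ms
Proportion correct = 7/9
IES = 595.0000 / (7/9) = 765.000 ms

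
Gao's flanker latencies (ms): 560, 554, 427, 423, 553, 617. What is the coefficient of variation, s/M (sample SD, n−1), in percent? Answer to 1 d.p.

15.1%

n = 6, Σ = 3134, M = 522.3333
Σ(x−M)² = 31279.333; s = √(31279.333/5) = 79.0940
CV = 79.0940 / 522.3333 = 0.15142 = 15.142%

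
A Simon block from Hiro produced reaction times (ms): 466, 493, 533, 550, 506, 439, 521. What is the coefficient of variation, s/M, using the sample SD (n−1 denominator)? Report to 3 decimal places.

0.077

n = 7, Σ = 3508, M = 501.1429
Σ(x−M)² = 8982.857; s = √(8982.857/6) = 38.6929
CV = 38.6929 / 501.1429 = 0.07721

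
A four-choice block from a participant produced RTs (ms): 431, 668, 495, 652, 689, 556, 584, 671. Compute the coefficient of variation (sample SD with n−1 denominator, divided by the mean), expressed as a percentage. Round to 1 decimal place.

15.8%

n = 8, Σ = 4746, M = 593.2500
Σ(x−M)² = 61703.500; s = √(61703.500/7) = 93.8871
CV = 93.8871 / 593.2500 = 0.15826 = 15.826%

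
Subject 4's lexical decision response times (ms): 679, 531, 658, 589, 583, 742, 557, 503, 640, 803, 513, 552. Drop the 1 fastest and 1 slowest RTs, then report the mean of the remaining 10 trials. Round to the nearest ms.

604 ms

Sorted: 503, 513, 531, 552, 557, 583, 589, 640, 658, 679, 742, 803
Drop lowest 1 (503) and highest 1 (803)
Remaining (n=10): Σ = 6044, mean = 6044/10 = 604.400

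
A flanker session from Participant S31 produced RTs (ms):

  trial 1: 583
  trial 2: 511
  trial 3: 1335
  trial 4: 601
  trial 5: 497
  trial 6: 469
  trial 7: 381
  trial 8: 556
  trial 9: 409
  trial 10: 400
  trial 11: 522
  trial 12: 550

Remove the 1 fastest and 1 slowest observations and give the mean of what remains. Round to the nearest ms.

510 ms

Sorted: 381, 400, 409, 469, 497, 511, 522, 550, 556, 583, 601, 1335
Drop lowest 1 (381) and highest 1 (1335)
Remaining (n=10): Σ = 5098, mean = 5098/10 = 509.800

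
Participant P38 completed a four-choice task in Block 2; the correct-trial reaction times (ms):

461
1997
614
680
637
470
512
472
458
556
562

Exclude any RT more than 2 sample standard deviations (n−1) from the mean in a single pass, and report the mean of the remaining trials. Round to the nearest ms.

542 ms

n = 11, ΣRT = 7419, M = 674.455
Σ(x−M)² = 1982488.73; s = √(1982488.73/10) = 445.251
Cutoffs: 674.455 ± 2·445.251 → [-216.0, 1565.0]
Outside: 1997 → excluded.
Retained (n=10): Σ = 5422, mean = 5422/10 = 542.200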